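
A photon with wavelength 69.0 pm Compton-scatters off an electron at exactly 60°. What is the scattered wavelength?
70.2132 pm

Using the Compton formula: λ' = λ + λ_C(1 − cos θ)

For θ = 60°, cos θ = 1/2 (exact) = 0.5000, so:
1 − cos 60° = 1 − (1/2) = 0.5000

Δλ = λ_C × 0.5000 = 2.4263 × 0.5000 = 1.2132 pm

λ' = 69.0 + 1.2132 = 70.2132 pm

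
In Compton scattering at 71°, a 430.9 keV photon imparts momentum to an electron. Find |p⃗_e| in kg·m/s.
2.2928e-22 kg·m/s

The electron is initially at rest, so by conservation of momentum:
p⃗_e = p⃗₀ − p⃗'  (incident photon momentum minus scattered photon momentum)

Photon momentum magnitudes (p = h/λ = E/c):
λ₀ = hc/E₀ = 2.8773 pm → p₀ = h/λ₀ = 2.3029e-22 kg·m/s
Δλ = λ_C(1 − cos 71°) = 1.6364 pm
λ' = 4.5137 pm → p' = h/λ' = 1.4680e-22 kg·m/s

The scattered photon makes angle θ = 71° with the incident direction, so by the law of cosines:
|p⃗_e|² = p₀² + p'² − 2p₀p'cos θ
|p⃗_e|² = (2.3029e-22)² + (1.4680e-22)² − 2·2.3029e-22·1.4680e-22·cos(71°)
|p⃗_e| = 2.2928e-22 kg·m/s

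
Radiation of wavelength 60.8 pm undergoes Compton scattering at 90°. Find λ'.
63.2263 pm

Using the Compton formula: λ' = λ + λ_C(1 − cos θ)

For θ = 90°, cos θ = 0 (exact) = 0.0000, so:
1 − cos 90° = 1 − (0) = 1.0000

Δλ = λ_C × 1.0000 = 2.4263 × 1.0000 = 2.4263 pm

λ' = 60.8 + 2.4263 = 63.2263 pm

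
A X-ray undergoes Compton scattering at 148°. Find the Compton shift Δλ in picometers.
4.4839 pm

Using the Compton scattering formula:
Δλ = λ_C(1 - cos θ)

where λ_C = h/(m_e·c) ≈ 2.4263 pm is the Compton wavelength of an electron.

For θ = 148°:
cos(148°) = -0.8480
1 - cos(148°) = 1.8480

Δλ = 2.4263 × 1.8480
Δλ = 4.4839 pm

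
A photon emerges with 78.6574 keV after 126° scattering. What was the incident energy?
104.1000 keV

Convert final energy to wavelength (hc ≈ 1239.842 keV·pm):
λ' = hc/E' = 1239.842 / 78.6574 = 15.7626 pm

Calculate the Compton shift:
Δλ = λ_C(1 - cos(126°))
Δλ = 2.4263 × (1 - cos(126°))
Δλ = 3.8525 pm

Initial wavelength:
λ = λ' - Δλ = 15.7626 - 3.8525 = 11.9101 pm

Initial energy:
E = hc/λ = 1239.842 / 11.9101 = 104.1000 keV

(Intermediate values are shown rounded; full precision is carried through to the final answer.)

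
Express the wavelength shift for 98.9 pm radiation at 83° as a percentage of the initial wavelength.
2.1543%

Calculate the Compton shift:
Δλ = λ_C(1 - cos(83°))
Δλ = 2.4263 × (1 - cos(83°))
Δλ = 2.4263 × 0.8781
Δλ = 2.1306 pm

Percentage change:
(Δλ/λ₀) × 100 = (2.1306/98.9) × 100
= 2.1543%

(Intermediate values are shown rounded; full precision is carried through to the final answer.)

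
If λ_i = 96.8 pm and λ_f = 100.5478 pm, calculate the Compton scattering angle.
123.00°

First find the wavelength shift:
Δλ = λ' - λ = 100.5478 - 96.8 = 3.7478 pm

Using Δλ = λ_C(1 - cos θ), with λ_C = h/(m_e·c) ≈ 2.42631024 pm:
cos θ = 1 - Δλ/λ_C
cos θ = 1 - 3.7478/2.42631024
cos θ = -0.544650

θ = arccos(-0.544650)
θ = 123.00°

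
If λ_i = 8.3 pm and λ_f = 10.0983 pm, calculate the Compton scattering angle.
75.00°

First find the wavelength shift:
Δλ = λ' - λ = 10.0983 - 8.3 = 1.7983 pm

Using Δλ = λ_C(1 - cos θ), with λ_C = h/(m_e·c) ≈ 2.42631024 pm:
cos θ = 1 - Δλ/λ_C
cos θ = 1 - 1.7983/2.42631024
cos θ = 0.258833

θ = arccos(0.258833)
θ = 75.00°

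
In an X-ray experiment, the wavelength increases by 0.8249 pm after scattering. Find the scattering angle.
48.70°

From the Compton formula Δλ = λ_C(1 - cos θ), we can solve for θ:

cos θ = 1 - Δλ/λ_C

Given:
- Δλ = 0.8249 pm
- λ_C = h/(m_e·c) ≈ 2.42631024 pm

cos θ = 1 - 0.8249/2.42631024
cos θ = 1 - 0.339981
cos θ = 0.660019

θ = arccos(0.660019)
θ = 48.70°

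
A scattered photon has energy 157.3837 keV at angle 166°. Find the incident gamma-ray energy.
400.3001 keV

Convert final energy to wavelength (hc ≈ 1239.842 keV·pm):
λ' = hc/E' = 1239.842 / 157.3837 = 7.8778 pm

Calculate the Compton shift:
Δλ = λ_C(1 - cos(166°))
Δλ = 2.4263 × (1 - cos(166°))
Δλ = 4.7805 pm

Initial wavelength:
λ = λ' - Δλ = 7.8778 - 4.7805 = 3.0973 pm

Initial energy:
E = hc/λ = 1239.842 / 3.0973 = 400.3001 keV

(Intermediate values are shown rounded; full precision is carried through to the final answer.)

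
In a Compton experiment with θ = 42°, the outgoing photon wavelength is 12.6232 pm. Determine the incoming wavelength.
12.0000 pm

From λ' = λ + Δλ, we have λ = λ' - Δλ

First calculate the Compton shift:
Δλ = λ_C(1 - cos θ)
Δλ = 2.4263 × (1 - cos(42°))
Δλ = 2.4263 × 0.2569
Δλ = 0.6232 pm

Initial wavelength:
λ = λ' - Δλ
λ = 12.6232 - 0.6232
λ = 12.0000 pm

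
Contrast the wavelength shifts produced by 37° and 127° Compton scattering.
127° produces the larger shift by a factor of 7.955

Calculate both shifts using Δλ = λ_C(1 - cos θ):

For θ₁ = 37°:
Δλ₁ = 2.4263 × (1 - cos(37°))
Δλ₁ = 2.4263 × 0.2014
Δλ₁ = 0.4886 pm

For θ₂ = 127°:
Δλ₂ = 2.4263 × (1 - cos(127°))
Δλ₂ = 2.4263 × 1.6018
Δλ₂ = 3.8865 pm

The 127° angle produces the larger shift.
Ratio: 3.8865/0.4886 = 7.955

(Intermediate values are shown rounded; full precision is carried through to the final answer.)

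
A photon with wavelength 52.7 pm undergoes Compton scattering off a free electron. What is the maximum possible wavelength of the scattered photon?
57.5526 pm (at θ = 180°)

The Compton shift is Δλ = λ_C(1 − cos θ).

Since cos θ ranges from −1 to 1, the factor (1 − cos θ) ranges from 0 to 2; the maximum shift occurs at θ = 180° (backscattering):
Δλ_max = 2λ_C = 2 × 2.4263 pm = 4.8526 pm

Maximum scattered wavelength:
λ'_max = λ₀ + Δλ_max = 52.7 + 4.8526 = 57.5526 pm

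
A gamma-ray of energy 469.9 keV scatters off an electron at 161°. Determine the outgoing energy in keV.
168.4807 keV

First convert energy to wavelength:
λ = hc/E, with hc ≈ 1239.842 keV·pm (i.e. 1239.842 eV·nm)

For E = 469.9 keV = 469900 eV:
λ = 1239.842 keV·pm / 469.9 keV
λ = 2.6385 pm

Calculate the Compton shift:
Δλ = λ_C(1 - cos(161°)) = 2.4263 × 1.9455
Δλ = 4.7204 pm

Final wavelength:
λ' = 2.6385 + 4.7204 = 7.3590 pm

Final energy:
E' = hc/λ' = 1239.842 / 7.3590 = 168.4807 keV

(Intermediate values are shown rounded; full precision is carried through to the final answer.)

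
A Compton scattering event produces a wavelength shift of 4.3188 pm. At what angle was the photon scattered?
141.26°

From the Compton formula Δλ = λ_C(1 - cos θ), we can solve for θ:

cos θ = 1 - Δλ/λ_C

Given:
- Δλ = 4.3188 pm
- λ_C = h/(m_e·c) ≈ 2.42631024 pm

cos θ = 1 - 4.3188/2.42631024
cos θ = 1 - 1.779987
cos θ = -0.779987

θ = arccos(-0.779987)
θ = 141.26°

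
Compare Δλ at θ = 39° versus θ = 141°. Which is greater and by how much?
141° produces the larger shift by a factor of 7.974

Calculate both shifts using Δλ = λ_C(1 - cos θ):

For θ₁ = 39°:
Δλ₁ = 2.4263 × (1 - cos(39°))
Δλ₁ = 2.4263 × 0.2229
Δλ₁ = 0.5407 pm

For θ₂ = 141°:
Δλ₂ = 2.4263 × (1 - cos(141°))
Δλ₂ = 2.4263 × 1.7771
Δλ₂ = 4.3119 pm

The 141° angle produces the larger shift.
Ratio: 4.3119/0.5407 = 7.974

(Intermediate values are shown rounded; full precision is carried through to the final answer.)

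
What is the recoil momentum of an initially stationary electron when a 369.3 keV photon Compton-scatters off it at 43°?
1.3622e-22 kg·m/s

The electron is initially at rest, so by conservation of momentum:
p⃗_e = p⃗₀ − p⃗'  (incident photon momentum minus scattered photon momentum)

Photon momentum magnitudes (p = h/λ = E/c):
λ₀ = hc/E₀ = 3.3573 pm → p₀ = h/λ₀ = 1.9736e-22 kg·m/s
Δλ = λ_C(1 − cos 43°) = 0.6518 pm
λ' = 4.0091 pm → p' = h/λ' = 1.6528e-22 kg·m/s

The scattered photon makes angle θ = 43° with the incident direction, so by the law of cosines:
|p⃗_e|² = p₀² + p'² − 2p₀p'cos θ
|p⃗_e|² = (1.9736e-22)² + (1.6528e-22)² − 2·1.9736e-22·1.6528e-22·cos(43°)
|p⃗_e| = 1.3622e-22 kg·m/s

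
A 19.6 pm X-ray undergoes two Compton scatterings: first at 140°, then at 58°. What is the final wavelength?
25.0255 pm

Apply Compton shift twice:

First scattering at θ₁ = 140°:
Δλ₁ = λ_C(1 - cos(140°))
Δλ₁ = 2.4263 × 1.7660
Δλ₁ = 4.2850 pm

After first scattering:
λ₁ = 19.6 + 4.2850 = 23.8850 pm

Second scattering at θ₂ = 58°:
Δλ₂ = λ_C(1 - cos(58°))
Δλ₂ = 2.4263 × 0.4701
Δλ₂ = 1.1406 pm

Final wavelength:
λ₂ = 23.8850 + 1.1406 = 25.0255 pm

Total shift: Δλ_total = 4.2850 + 1.1406 = 5.4255 pm

(Intermediate values are shown rounded; full precision is carried through to the final answer.)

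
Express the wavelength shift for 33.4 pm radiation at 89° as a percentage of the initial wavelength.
7.1376%

Calculate the Compton shift:
Δλ = λ_C(1 - cos(89°))
Δλ = 2.4263 × (1 - cos(89°))
Δλ = 2.4263 × 0.9825
Δλ = 2.3840 pm

Percentage change:
(Δλ/λ₀) × 100 = (2.3840/33.4) × 100
= 7.1376%

(Intermediate values are shown rounded; full precision is carried through to the final answer.)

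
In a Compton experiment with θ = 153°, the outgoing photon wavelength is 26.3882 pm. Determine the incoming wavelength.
21.8000 pm

From λ' = λ + Δλ, we have λ = λ' - Δλ

First calculate the Compton shift:
Δλ = λ_C(1 - cos θ)
Δλ = 2.4263 × (1 - cos(153°))
Δλ = 2.4263 × 1.8910
Δλ = 4.5882 pm

Initial wavelength:
λ = λ' - Δλ
λ = 26.3882 - 4.5882
λ = 21.8000 pm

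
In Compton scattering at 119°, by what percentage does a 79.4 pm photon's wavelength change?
4.5373%

Calculate the Compton shift:
Δλ = λ_C(1 - cos(119°))
Δλ = 2.4263 × (1 - cos(119°))
Δλ = 2.4263 × 1.4848
Δλ = 3.6026 pm

Percentage change:
(Δλ/λ₀) × 100 = (3.6026/79.4) × 100
= 4.5373%

(Intermediate values are shown rounded; full precision is carried through to the final answer.)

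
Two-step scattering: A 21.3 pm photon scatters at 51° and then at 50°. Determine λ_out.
23.0661 pm

Apply Compton shift twice:

First scattering at θ₁ = 51°:
Δλ₁ = λ_C(1 - cos(51°))
Δλ₁ = 2.4263 × 0.3707
Δλ₁ = 0.8994 pm

After first scattering:
λ₁ = 21.3 + 0.8994 = 22.1994 pm

Second scattering at θ₂ = 50°:
Δλ₂ = λ_C(1 - cos(50°))
Δλ₂ = 2.4263 × 0.3572
Δλ₂ = 0.8667 pm

Final wavelength:
λ₂ = 22.1994 + 0.8667 = 23.0661 pm

Total shift: Δλ_total = 0.8994 + 0.8667 = 1.7661 pm

(Intermediate values are shown rounded; full precision is carried through to the final answer.)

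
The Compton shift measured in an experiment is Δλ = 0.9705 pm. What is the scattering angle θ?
53.13°

From the Compton formula Δλ = λ_C(1 - cos θ), we can solve for θ:

cos θ = 1 - Δλ/λ_C

Given:
- Δλ = 0.9705 pm
- λ_C = h/(m_e·c) ≈ 2.42631024 pm

cos θ = 1 - 0.9705/2.42631024
cos θ = 1 - 0.399990
cos θ = 0.600010

θ = arccos(0.600010)
θ = 53.13°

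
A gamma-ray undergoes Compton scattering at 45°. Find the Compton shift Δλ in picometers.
0.7106 pm

Using the Compton scattering formula:
Δλ = λ_C(1 - cos θ)

where λ_C = h/(m_e·c) ≈ 2.4263 pm is the Compton wavelength of an electron.

For θ = 45°:
cos(45°) = 0.7071
1 - cos(45°) = 0.2929

Δλ = 2.4263 × 0.2929
Δλ = 0.7106 pm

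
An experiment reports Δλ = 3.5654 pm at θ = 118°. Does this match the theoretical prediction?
Yes, consistent

Calculate the expected shift for θ = 118°:

Δλ_expected = λ_C(1 - cos(118°))
Δλ_expected = 2.4263 × (1 - cos(118°))
Δλ_expected = 2.4263 × 1.4695
Δλ_expected = 3.5654 pm

Given shift: 3.5654 pm
Expected shift: 3.5654 pm
Difference: 0.0000 pm

The values match. This is consistent with Compton scattering at the stated angle.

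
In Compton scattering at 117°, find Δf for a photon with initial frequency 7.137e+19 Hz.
3.258e+19 Hz (decrease)

Convert frequency to wavelength (c = 299792458 m/s):
λ₀ = c/f₀ = 299792458/7.137e+19 = 4.2005389e-12 m = 4.2005 pm

Calculate Compton shift:
Δλ = λ_C(1 - cos(117°)) = 3.5278 pm

Final wavelength:
λ' = λ₀ + Δλ = 4.2005 + 3.5278 = 7.7284 pm

Final frequency:
f' = c/λ' = 299792458/7.7283709e-12 = 3.8791158e+19 Hz

Frequency shift (decrease):
Δf = f₀ - f' = 7.137e+19 - 3.8791158e+19 = 3.258e+19 Hz

(Intermediate values are shown rounded; full precision is carried through to the final answer.)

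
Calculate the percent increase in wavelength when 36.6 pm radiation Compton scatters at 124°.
10.3363%

Calculate the Compton shift:
Δλ = λ_C(1 - cos(124°))
Δλ = 2.4263 × (1 - cos(124°))
Δλ = 2.4263 × 1.5592
Δλ = 3.7831 pm

Percentage change:
(Δλ/λ₀) × 100 = (3.7831/36.6) × 100
= 10.3363%

(Intermediate values are shown rounded; full precision is carried through to the final answer.)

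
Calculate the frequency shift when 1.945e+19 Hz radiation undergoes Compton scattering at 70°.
1.825e+18 Hz (decrease)

Convert frequency to wavelength (c = 299792458 m/s):
λ₀ = c/f₀ = 299792458/1.945e+19 = 1.5413494e-11 m = 15.4135 pm

Calculate Compton shift:
Δλ = λ_C(1 - cos(70°)) = 1.5965 pm

Final wavelength:
λ' = λ₀ + Δλ = 15.4135 + 1.5965 = 17.0100 pm

Final frequency:
f' = c/λ' = 299792458/1.7009957e-11 = 1.7624527e+19 Hz

Frequency shift (decrease):
Δf = f₀ - f' = 1.945e+19 - 1.7624527e+19 = 1.825e+18 Hz

(Intermediate values are shown rounded; full precision is carried through to the final answer.)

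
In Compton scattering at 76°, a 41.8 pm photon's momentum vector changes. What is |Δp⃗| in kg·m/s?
1.9115e-23 kg·m/s

Photon momentum magnitude is p = h/λ.

Initial momentum:
p₀ = h/λ = 6.6261e-34/4.1800e-11 = 1.5852e-23 kg·m/s

After scattering:
λ' = λ + Δλ = 41.8 + 1.8393 = 43.6393 pm
p' = h/λ' = 6.6261e-34/4.3639e-11 = 1.5184e-23 kg·m/s

Momentum is a vector; the scattered photon's direction makes angle θ = 76° with the incident direction. The magnitude of the vector change Δp⃗ = p⃗₀ − p⃗' is found from the law of cosines:
|Δp⃗|² = p₀² + p'² − 2p₀p'cos θ
|Δp⃗|² = (1.5852e-23)² + (1.5184e-23)² − 2·1.5852e-23·1.5184e-23·cos(76°)
|Δp⃗| = 1.9115e-23 kg·m/s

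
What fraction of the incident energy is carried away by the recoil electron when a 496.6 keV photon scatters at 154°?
0.6485 (or 64.85%)

Calculate initial and final photon energies:

Initial: E₀ = 496.6 keV → λ₀ = 2.4967 pm
Compton shift: Δλ = 4.6071 pm
Final wavelength: λ' = 7.1037 pm
Final energy: E' = 174.5341 keV

Fractional energy loss:
(E₀ - E')/E₀ = (496.6000 - 174.5341)/496.6000
= 322.0659/496.6000
= 0.6485
= 64.85%

(Intermediate values are shown rounded; full precision is carried through to the final answer.)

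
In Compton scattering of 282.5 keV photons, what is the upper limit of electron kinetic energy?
148.3389 keV

Maximum energy transfer occurs at θ = 180° (backscattering).

Initial photon: E₀ = 282.5 keV → λ₀ = 4.3888 pm

Maximum Compton shift (at 180°):
Δλ_max = 2λ_C = 2 × 2.4263 = 4.8526 pm

Final wavelength:
λ' = 4.3888 + 4.8526 = 9.2414 pm

Minimum photon energy (maximum energy to electron):
E'_min = hc/λ' = 134.1611 keV

Maximum electron kinetic energy:
K_max = E₀ - E'_min = 282.5000 - 134.1611 = 148.3389 keV

(Intermediate values are shown rounded; full precision is carried through to the final answer.)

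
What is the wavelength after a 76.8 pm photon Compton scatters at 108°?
79.9761 pm

Using the Compton scattering formula:
λ' = λ + Δλ = λ + λ_C(1 - cos θ)

Given:
- Initial wavelength λ = 76.8 pm
- Scattering angle θ = 108°
- Compton wavelength λ_C ≈ 2.4263 pm

Calculate the shift:
Δλ = 2.4263 × (1 - cos(108°))
Δλ = 2.4263 × 1.3090
Δλ = 3.1761 pm

Final wavelength:
λ' = 76.8 + 3.1761 = 79.9761 pm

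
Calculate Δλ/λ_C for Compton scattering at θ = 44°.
0.2807 λ_C

The Compton shift formula is:
Δλ = λ_C(1 - cos θ)

Dividing both sides by λ_C:
Δλ/λ_C = 1 - cos θ

For θ = 44°:
Δλ/λ_C = 1 - cos(44°)
Δλ/λ_C = 1 - 0.7193
Δλ/λ_C = 0.2807

This means the shift is 0.2807 × λ_C = 0.6810 pm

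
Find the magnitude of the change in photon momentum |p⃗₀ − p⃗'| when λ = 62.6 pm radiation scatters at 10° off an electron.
1.8445e-24 kg·m/s

Photon momentum magnitude is p = h/λ.

Initial momentum:
p₀ = h/λ = 6.6261e-34/6.2600e-11 = 1.0585e-23 kg·m/s

After scattering:
λ' = λ + Δλ = 62.6 + 0.0369 = 62.6369 pm
p' = h/λ' = 6.6261e-34/6.2637e-11 = 1.0579e-23 kg·m/s

Momentum is a vector; the scattered photon's direction makes angle θ = 10° with the incident direction. The magnitude of the vector change Δp⃗ = p⃗₀ − p⃗' is found from the law of cosines:
|Δp⃗|² = p₀² + p'² − 2p₀p'cos θ
|Δp⃗|² = (1.0585e-23)² + (1.0579e-23)² − 2·1.0585e-23·1.0579e-23·cos(10°)
|Δp⃗| = 1.8445e-24 kg·m/s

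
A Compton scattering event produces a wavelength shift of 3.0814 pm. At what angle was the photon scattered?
105.66°

From the Compton formula Δλ = λ_C(1 - cos θ), we can solve for θ:

cos θ = 1 - Δλ/λ_C

Given:
- Δλ = 3.0814 pm
- λ_C = h/(m_e·c) ≈ 2.42631024 pm

cos θ = 1 - 3.0814/2.42631024
cos θ = 1 - 1.269994
cos θ = -0.269994

θ = arccos(-0.269994)
θ = 105.66°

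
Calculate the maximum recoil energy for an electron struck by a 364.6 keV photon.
214.3739 keV

Maximum energy transfer occurs at θ = 180° (backscattering).

Initial photon: E₀ = 364.6 keV → λ₀ = 3.4006 pm

Maximum Compton shift (at 180°):
Δλ_max = 2λ_C = 2 × 2.4263 = 4.8526 pm

Final wavelength:
λ' = 3.4006 + 4.8526 = 8.2532 pm

Minimum photon energy (maximum energy to electron):
E'_min = hc/λ' = 150.2261 keV

Maximum electron kinetic energy:
K_max = E₀ - E'_min = 364.6000 - 150.2261 = 214.3739 keV

(Intermediate values are shown rounded; full precision is carried through to the final answer.)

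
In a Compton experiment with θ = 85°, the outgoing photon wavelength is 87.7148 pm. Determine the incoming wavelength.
85.5000 pm

From λ' = λ + Δλ, we have λ = λ' - Δλ

First calculate the Compton shift:
Δλ = λ_C(1 - cos θ)
Δλ = 2.4263 × (1 - cos(85°))
Δλ = 2.4263 × 0.9128
Δλ = 2.2148 pm

Initial wavelength:
λ = λ' - Δλ
λ = 87.7148 - 2.2148
λ = 85.5000 pm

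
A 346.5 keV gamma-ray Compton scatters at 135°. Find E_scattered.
160.5980 keV

First convert energy to wavelength:
λ = hc/E, with hc ≈ 1239.842 keV·pm (i.e. 1239.842 eV·nm)

For E = 346.5 keV = 346500 eV:
λ = 1239.842 keV·pm / 346.5 keV
λ = 3.5782 pm

Calculate the Compton shift:
Δλ = λ_C(1 - cos(135°)) = 2.4263 × 1.7071
Δλ = 4.1420 pm

Final wavelength:
λ' = 3.5782 + 4.1420 = 7.7202 pm

Final energy:
E' = hc/λ' = 1239.842 / 7.7202 = 160.5980 keV

(Intermediate values are shown rounded; full precision is carried through to the final answer.)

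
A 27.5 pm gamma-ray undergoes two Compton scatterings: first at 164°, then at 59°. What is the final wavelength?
33.4353 pm

Apply Compton shift twice:

First scattering at θ₁ = 164°:
Δλ₁ = λ_C(1 - cos(164°))
Δλ₁ = 2.4263 × 1.9613
Δλ₁ = 4.7586 pm

After first scattering:
λ₁ = 27.5 + 4.7586 = 32.2586 pm

Second scattering at θ₂ = 59°:
Δλ₂ = λ_C(1 - cos(59°))
Δλ₂ = 2.4263 × 0.4850
Δλ₂ = 1.1767 pm

Final wavelength:
λ₂ = 32.2586 + 1.1767 = 33.4353 pm

Total shift: Δλ_total = 4.7586 + 1.1767 = 5.9353 pm

(Intermediate values are shown rounded; full precision is carried through to the final answer.)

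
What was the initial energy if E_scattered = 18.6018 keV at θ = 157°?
20.0000 keV

Convert final energy to wavelength (hc ≈ 1239.842 keV·pm):
λ' = hc/E' = 1239.842 / 18.6018 = 66.6517 pm

Calculate the Compton shift:
Δλ = λ_C(1 - cos(157°))
Δλ = 2.4263 × (1 - cos(157°))
Δλ = 4.6597 pm

Initial wavelength:
λ = λ' - Δλ = 66.6517 - 4.6597 = 61.9920 pm

Initial energy:
E = hc/λ = 1239.842 / 61.9920 = 20.0000 keV

(Intermediate values are shown rounded; full precision is carried through to the final answer.)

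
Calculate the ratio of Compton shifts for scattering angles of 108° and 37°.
108° produces the larger shift by a factor of 6.501

Calculate both shifts using Δλ = λ_C(1 - cos θ):

For θ₁ = 37°:
Δλ₁ = 2.4263 × (1 - cos(37°))
Δλ₁ = 2.4263 × 0.2014
Δλ₁ = 0.4886 pm

For θ₂ = 108°:
Δλ₂ = 2.4263 × (1 - cos(108°))
Δλ₂ = 2.4263 × 1.3090
Δλ₂ = 3.1761 pm

The 108° angle produces the larger shift.
Ratio: 3.1761/0.4886 = 6.501

(Intermediate values are shown rounded; full precision is carried through to the final answer.)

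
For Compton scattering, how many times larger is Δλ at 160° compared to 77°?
160° produces the larger shift by a factor of 2.503

Calculate both shifts using Δλ = λ_C(1 - cos θ):

For θ₁ = 77°:
Δλ₁ = 2.4263 × (1 - cos(77°))
Δλ₁ = 2.4263 × 0.7750
Δλ₁ = 1.8805 pm

For θ₂ = 160°:
Δλ₂ = 2.4263 × (1 - cos(160°))
Δλ₂ = 2.4263 × 1.9397
Δλ₂ = 4.7063 pm

The 160° angle produces the larger shift.
Ratio: 4.7063/1.8805 = 2.503

(Intermediate values are shown rounded; full precision is carried through to the final answer.)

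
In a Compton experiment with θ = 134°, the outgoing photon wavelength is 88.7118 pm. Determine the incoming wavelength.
84.6000 pm

From λ' = λ + Δλ, we have λ = λ' - Δλ

First calculate the Compton shift:
Δλ = λ_C(1 - cos θ)
Δλ = 2.4263 × (1 - cos(134°))
Δλ = 2.4263 × 1.6947
Δλ = 4.1118 pm

Initial wavelength:
λ = λ' - Δλ
λ = 88.7118 - 4.1118
λ = 84.6000 pm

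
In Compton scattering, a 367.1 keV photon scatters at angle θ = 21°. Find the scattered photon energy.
350.3813 keV

First convert energy to wavelength:
λ = hc/E, with hc ≈ 1239.842 keV·pm (i.e. 1239.842 eV·nm)

For E = 367.1 keV = 367100 eV:
λ = 1239.842 keV·pm / 367.1 keV
λ = 3.3774 pm

Calculate the Compton shift:
Δλ = λ_C(1 - cos(21°)) = 2.4263 × 0.0664
Δλ = 0.1612 pm

Final wavelength:
λ' = 3.3774 + 0.1612 = 3.5386 pm

Final energy:
E' = hc/λ' = 1239.842 / 3.5386 = 350.3813 keV

(Intermediate values are shown rounded; full precision is carried through to the final answer.)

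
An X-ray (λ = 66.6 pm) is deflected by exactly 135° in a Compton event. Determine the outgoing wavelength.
70.7420 pm

Using the Compton formula: λ' = λ + λ_C(1 − cos θ)

For θ = 135°, cos θ = -√2/2 (exact) ≈ -0.7071, so:
1 − cos 135° = 1 − (-√2/2) ≈ 1.7071

Δλ = λ_C × 1.7071 = 2.4263 × 1.7071 = 4.1420 pm

λ' = 66.6 + 4.1420 = 70.7420 pm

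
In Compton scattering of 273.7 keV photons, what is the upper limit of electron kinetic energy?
141.5566 keV

Maximum energy transfer occurs at θ = 180° (backscattering).

Initial photon: E₀ = 273.7 keV → λ₀ = 4.5299 pm

Maximum Compton shift (at 180°):
Δλ_max = 2λ_C = 2 × 2.4263 = 4.8526 pm

Final wavelength:
λ' = 4.5299 + 4.8526 = 9.3826 pm

Minimum photon energy (maximum energy to electron):
E'_min = hc/λ' = 132.1434 keV

Maximum electron kinetic energy:
K_max = E₀ - E'_min = 273.7000 - 132.1434 = 141.5566 keV

(Intermediate values are shown rounded; full precision is carried through to the final answer.)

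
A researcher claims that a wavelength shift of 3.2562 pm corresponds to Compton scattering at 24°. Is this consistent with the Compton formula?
No, inconsistent

Calculate the expected shift for θ = 24°:

Δλ_expected = λ_C(1 - cos(24°))
Δλ_expected = 2.4263 × (1 - cos(24°))
Δλ_expected = 2.4263 × 0.0865
Δλ_expected = 0.2098 pm

Given shift: 3.2562 pm
Expected shift: 0.2098 pm
Difference: 3.0464 pm

The values do not match. The given shift corresponds to θ ≈ 110.0°, not 24°.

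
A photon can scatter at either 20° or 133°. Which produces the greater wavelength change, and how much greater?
133° produces the larger shift by a factor of 27.890

Calculate both shifts using Δλ = λ_C(1 - cos θ):

For θ₁ = 20°:
Δλ₁ = 2.4263 × (1 - cos(20°))
Δλ₁ = 2.4263 × 0.0603
Δλ₁ = 0.1463 pm

For θ₂ = 133°:
Δλ₂ = 2.4263 × (1 - cos(133°))
Δλ₂ = 2.4263 × 1.6820
Δλ₂ = 4.0810 pm

The 133° angle produces the larger shift.
Ratio: 4.0810/0.1463 = 27.890

(Intermediate values are shown rounded; full precision is carried through to the final answer.)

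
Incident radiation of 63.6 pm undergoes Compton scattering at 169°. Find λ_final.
68.4080 pm

Using the Compton scattering formula:
λ' = λ + Δλ = λ + λ_C(1 - cos θ)

Given:
- Initial wavelength λ = 63.6 pm
- Scattering angle θ = 169°
- Compton wavelength λ_C ≈ 2.4263 pm

Calculate the shift:
Δλ = 2.4263 × (1 - cos(169°))
Δλ = 2.4263 × 1.9816
Δλ = 4.8080 pm

Final wavelength:
λ' = 63.6 + 4.8080 = 68.4080 pm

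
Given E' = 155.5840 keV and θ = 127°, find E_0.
303.7001 keV

Convert final energy to wavelength (hc ≈ 1239.842 keV·pm):
λ' = hc/E' = 1239.842 / 155.5840 = 7.9690 pm

Calculate the Compton shift:
Δλ = λ_C(1 - cos(127°))
Δλ = 2.4263 × (1 - cos(127°))
Δλ = 3.8865 pm

Initial wavelength:
λ = λ' - Δλ = 7.9690 - 3.8865 = 4.0825 pm

Initial energy:
E = hc/λ = 1239.842 / 4.0825 = 303.7001 keV

(Intermediate values are shown rounded; full precision is carried through to the final answer.)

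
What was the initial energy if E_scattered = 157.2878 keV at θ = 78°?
207.9999 keV

Convert final energy to wavelength (hc ≈ 1239.842 keV·pm):
λ' = hc/E' = 1239.842 / 157.2878 = 7.8826 pm

Calculate the Compton shift:
Δλ = λ_C(1 - cos(78°))
Δλ = 2.4263 × (1 - cos(78°))
Δλ = 1.9219 pm

Initial wavelength:
λ = λ' - Δλ = 7.8826 - 1.9219 = 5.9608 pm

Initial energy:
E = hc/λ = 1239.842 / 5.9608 = 207.9999 keV

(Intermediate values are shown rounded; full precision is carried through to the final answer.)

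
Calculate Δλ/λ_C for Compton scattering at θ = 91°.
1.0175 λ_C

The Compton shift formula is:
Δλ = λ_C(1 - cos θ)

Dividing both sides by λ_C:
Δλ/λ_C = 1 - cos θ

For θ = 91°:
Δλ/λ_C = 1 - cos(91°)
Δλ/λ_C = 1 - -0.0175
Δλ/λ_C = 1.0175

This means the shift is 1.0175 × λ_C = 2.4687 pm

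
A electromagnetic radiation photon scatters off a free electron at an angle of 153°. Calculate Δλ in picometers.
4.5882 pm

Using the Compton scattering formula:
Δλ = λ_C(1 - cos θ)

where λ_C = h/(m_e·c) ≈ 2.4263 pm is the Compton wavelength of an electron.

For θ = 153°:
cos(153°) = -0.8910
1 - cos(153°) = 1.8910

Δλ = 2.4263 × 1.8910
Δλ = 4.5882 pm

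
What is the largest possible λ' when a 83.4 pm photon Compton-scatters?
88.2526 pm (at θ = 180°)

The Compton shift is Δλ = λ_C(1 − cos θ).

Since cos θ ranges from −1 to 1, the factor (1 − cos θ) ranges from 0 to 2; the maximum shift occurs at θ = 180° (backscattering):
Δλ_max = 2λ_C = 2 × 2.4263 pm = 4.8526 pm

Maximum scattered wavelength:
λ'_max = λ₀ + Δλ_max = 83.4 + 4.8526 = 88.2526 pm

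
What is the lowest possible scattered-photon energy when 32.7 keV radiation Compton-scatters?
28.9898 keV (at θ = 180°)

The scattered photon has minimum energy when its wavelength is maximum, i.e., when the Compton shift Δλ = λ_C(1 − cos θ) is maximum. This occurs at θ = 180° (backscattering), giving Δλ_max = 2λ_C = 4.8526 pm.

Initial wavelength: λ₀ = hc/E₀ = 37.9157 pm
Maximum final wavelength: λ'_max = λ₀ + 2λ_C = 37.9157 + 4.8526 = 42.7683 pm
Minimum final energy: E'_min = hc/λ'_max = 28.9898 keV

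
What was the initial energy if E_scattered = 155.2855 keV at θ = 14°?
156.7000 keV

Convert final energy to wavelength (hc ≈ 1239.842 keV·pm):
λ' = hc/E' = 1239.842 / 155.2855 = 7.9843 pm

Calculate the Compton shift:
Δλ = λ_C(1 - cos(14°))
Δλ = 2.4263 × (1 - cos(14°))
Δλ = 0.0721 pm

Initial wavelength:
λ = λ' - Δλ = 7.9843 - 0.0721 = 7.9122 pm

Initial energy:
E = hc/λ = 1239.842 / 7.9122 = 156.7000 keV

(Intermediate values are shown rounded; full precision is carried through to the final answer.)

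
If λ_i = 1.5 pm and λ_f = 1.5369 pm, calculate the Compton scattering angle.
10.01°

First find the wavelength shift:
Δλ = λ' - λ = 1.5369 - 1.5 = 0.0369 pm

Using Δλ = λ_C(1 - cos θ), with λ_C = h/(m_e·c) ≈ 2.42631024 pm:
cos θ = 1 - Δλ/λ_C
cos θ = 1 - 0.0369/2.42631024
cos θ = 0.984792

θ = arccos(0.984792)
θ = 10.01°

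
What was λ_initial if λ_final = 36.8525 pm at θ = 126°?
33.0000 pm

From λ' = λ + Δλ, we have λ = λ' - Δλ

First calculate the Compton shift:
Δλ = λ_C(1 - cos θ)
Δλ = 2.4263 × (1 - cos(126°))
Δλ = 2.4263 × 1.5878
Δλ = 3.8525 pm

Initial wavelength:
λ = λ' - Δλ
λ = 36.8525 - 3.8525
λ = 33.0000 pm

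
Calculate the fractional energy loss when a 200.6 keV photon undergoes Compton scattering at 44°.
0.0992 (or 9.92%)

Calculate initial and final photon energies:

Initial: E₀ = 200.6 keV → λ₀ = 6.1807 pm
Compton shift: Δλ = 0.6810 pm
Final wavelength: λ' = 6.8616 pm
Final energy: E' = 180.6919 keV

Fractional energy loss:
(E₀ - E')/E₀ = (200.6000 - 180.6919)/200.6000
= 19.9081/200.6000
= 0.0992
= 9.92%

(Intermediate values are shown rounded; full precision is carried through to the final answer.)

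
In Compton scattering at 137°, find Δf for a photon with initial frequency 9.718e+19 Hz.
5.603e+19 Hz (decrease)

Convert frequency to wavelength (c = 299792458 m/s):
λ₀ = c/f₀ = 299792458/9.718e+19 = 3.0849193e-12 m = 3.0849 pm

Calculate Compton shift:
Δλ = λ_C(1 - cos(137°)) = 4.2008 pm

Final wavelength:
λ' = λ₀ + Δλ = 3.0849 + 4.2008 = 7.2857 pm

Final frequency:
f' = c/λ' = 299792458/7.2857205e-12 = 4.1147949e+19 Hz

Frequency shift (decrease):
Δf = f₀ - f' = 9.718e+19 - 4.1147949e+19 = 5.603e+19 Hz

(Intermediate values are shown rounded; full precision is carried through to the final answer.)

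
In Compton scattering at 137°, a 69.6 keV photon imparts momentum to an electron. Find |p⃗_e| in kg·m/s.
6.2666e-23 kg·m/s

The electron is initially at rest, so by conservation of momentum:
p⃗_e = p⃗₀ − p⃗'  (incident photon momentum minus scattered photon momentum)

Photon momentum magnitudes (p = h/λ = E/c):
λ₀ = hc/E₀ = 17.8138 pm → p₀ = h/λ₀ = 3.7196e-23 kg·m/s
Δλ = λ_C(1 − cos 137°) = 4.2008 pm
λ' = 22.0146 pm → p' = h/λ' = 3.0098e-23 kg·m/s

The scattered photon makes angle θ = 137° with the incident direction, so by the law of cosines:
|p⃗_e|² = p₀² + p'² − 2p₀p'cos θ
|p⃗_e|² = (3.7196e-23)² + (3.0098e-23)² − 2·3.7196e-23·3.0098e-23·cos(137°)
|p⃗_e| = 6.2666e-23 kg·m/s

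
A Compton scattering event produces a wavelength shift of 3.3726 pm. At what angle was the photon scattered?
112.96°

From the Compton formula Δλ = λ_C(1 - cos θ), we can solve for θ:

cos θ = 1 - Δλ/λ_C

Given:
- Δλ = 3.3726 pm
- λ_C = h/(m_e·c) ≈ 2.42631024 pm

cos θ = 1 - 3.3726/2.42631024
cos θ = 1 - 1.390012
cos θ = -0.390012

θ = arccos(-0.390012)
θ = 112.96°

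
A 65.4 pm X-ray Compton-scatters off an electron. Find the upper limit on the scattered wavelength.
70.2526 pm (at θ = 180°)

The Compton shift is Δλ = λ_C(1 − cos θ).

Since cos θ ranges from −1 to 1, the factor (1 − cos θ) ranges from 0 to 2; the maximum shift occurs at θ = 180° (backscattering):
Δλ_max = 2λ_C = 2 × 2.4263 pm = 4.8526 pm

Maximum scattered wavelength:
λ'_max = λ₀ + Δλ_max = 65.4 + 4.8526 = 70.2526 pm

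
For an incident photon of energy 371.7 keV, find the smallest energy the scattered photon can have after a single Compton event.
151.4178 keV (at θ = 180°)

The scattered photon has minimum energy when its wavelength is maximum, i.e., when the Compton shift Δλ = λ_C(1 − cos θ) is maximum. This occurs at θ = 180° (backscattering), giving Δλ_max = 2λ_C = 4.8526 pm.

Initial wavelength: λ₀ = hc/E₀ = 3.3356 pm
Maximum final wavelength: λ'_max = λ₀ + 2λ_C = 3.3356 + 4.8526 = 8.1882 pm
Minimum final energy: E'_min = hc/λ'_max = 151.4178 keV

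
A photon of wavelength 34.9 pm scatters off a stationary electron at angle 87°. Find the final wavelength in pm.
37.1993 pm

Using the Compton scattering formula:
λ' = λ + Δλ = λ + λ_C(1 - cos θ)

Given:
- Initial wavelength λ = 34.9 pm
- Scattering angle θ = 87°
- Compton wavelength λ_C ≈ 2.4263 pm

Calculate the shift:
Δλ = 2.4263 × (1 - cos(87°))
Δλ = 2.4263 × 0.9477
Δλ = 2.2993 pm

Final wavelength:
λ' = 34.9 + 2.2993 = 37.1993 pm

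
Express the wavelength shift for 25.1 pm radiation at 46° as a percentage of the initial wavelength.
2.9516%

Calculate the Compton shift:
Δλ = λ_C(1 - cos(46°))
Δλ = 2.4263 × (1 - cos(46°))
Δλ = 2.4263 × 0.3053
Δλ = 0.7409 pm

Percentage change:
(Δλ/λ₀) × 100 = (0.7409/25.1) × 100
= 2.9516%

(Intermediate values are shown rounded; full precision is carried through to the final answer.)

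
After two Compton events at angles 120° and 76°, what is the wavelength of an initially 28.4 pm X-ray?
33.8788 pm

Apply Compton shift twice:

First scattering at θ₁ = 120°:
Δλ₁ = λ_C(1 - cos(120°))
Δλ₁ = 2.4263 × 1.5000
Δλ₁ = 3.6395 pm

After first scattering:
λ₁ = 28.4 + 3.6395 = 32.0395 pm

Second scattering at θ₂ = 76°:
Δλ₂ = λ_C(1 - cos(76°))
Δλ₂ = 2.4263 × 0.7581
Δλ₂ = 1.8393 pm

Final wavelength:
λ₂ = 32.0395 + 1.8393 = 33.8788 pm

Total shift: Δλ_total = 3.6395 + 1.8393 = 5.4788 pm

(Intermediate values are shown rounded; full precision is carried through to the final answer.)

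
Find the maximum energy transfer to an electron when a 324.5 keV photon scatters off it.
181.5523 keV

Maximum energy transfer occurs at θ = 180° (backscattering).

Initial photon: E₀ = 324.5 keV → λ₀ = 3.8208 pm

Maximum Compton shift (at 180°):
Δλ_max = 2λ_C = 2 × 2.4263 = 4.8526 pm

Final wavelength:
λ' = 3.8208 + 4.8526 = 8.6734 pm

Minimum photon energy (maximum energy to electron):
E'_min = hc/λ' = 142.9477 keV

Maximum electron kinetic energy:
K_max = E₀ - E'_min = 324.5000 - 142.9477 = 181.5523 keV

(Intermediate values are shown rounded; full precision is carried through to the final answer.)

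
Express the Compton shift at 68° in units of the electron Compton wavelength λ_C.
0.6254 λ_C

The Compton shift formula is:
Δλ = λ_C(1 - cos θ)

Dividing both sides by λ_C:
Δλ/λ_C = 1 - cos θ

For θ = 68°:
Δλ/λ_C = 1 - cos(68°)
Δλ/λ_C = 1 - 0.3746
Δλ/λ_C = 0.6254

This means the shift is 0.6254 × λ_C = 1.5174 pm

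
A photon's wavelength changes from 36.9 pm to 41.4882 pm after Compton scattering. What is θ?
153.00°

First find the wavelength shift:
Δλ = λ' - λ = 41.4882 - 36.9 = 4.5882 pm

Using Δλ = λ_C(1 - cos θ), with λ_C = h/(m_e·c) ≈ 2.42631024 pm:
cos θ = 1 - Δλ/λ_C
cos θ = 1 - 4.5882/2.42631024
cos θ = -0.891020

θ = arccos(-0.891020)
θ = 153.00°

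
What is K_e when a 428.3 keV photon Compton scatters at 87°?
189.5992 keV

By energy conservation: K_e = E_initial - E_final

First find the scattered photon energy:
Initial wavelength: λ = hc/E = 2.8948 pm
Compton shift: Δλ = λ_C(1 - cos(87°)) = 2.2993 pm
Final wavelength: λ' = 2.8948 + 2.2993 = 5.1941 pm
Final photon energy: E' = hc/λ' = 238.7008 keV

Electron kinetic energy:
K_e = E - E' = 428.3000 - 238.7008 = 189.5992 keV

(Intermediate values are shown rounded; full precision is carried through to the final answer.)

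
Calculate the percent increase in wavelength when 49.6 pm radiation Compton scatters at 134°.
8.2899%

Calculate the Compton shift:
Δλ = λ_C(1 - cos(134°))
Δλ = 2.4263 × (1 - cos(134°))
Δλ = 2.4263 × 1.6947
Δλ = 4.1118 pm

Percentage change:
(Δλ/λ₀) × 100 = (4.1118/49.6) × 100
= 8.2899%

(Intermediate values are shown rounded; full precision is carried through to the final answer.)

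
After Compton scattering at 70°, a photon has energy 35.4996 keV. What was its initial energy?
37.2000 keV

Convert final energy to wavelength (hc ≈ 1239.842 keV·pm):
λ' = hc/E' = 1239.842 / 35.4996 = 34.9255 pm

Calculate the Compton shift:
Δλ = λ_C(1 - cos(70°))
Δλ = 2.4263 × (1 - cos(70°))
Δλ = 1.5965 pm

Initial wavelength:
λ = λ' - Δλ = 34.9255 - 1.5965 = 33.3291 pm

Initial energy:
E = hc/λ = 1239.842 / 33.3291 = 37.2000 keV

(Intermediate values are shown rounded; full precision is carried through to the final answer.)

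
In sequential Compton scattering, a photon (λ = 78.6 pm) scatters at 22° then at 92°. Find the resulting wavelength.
81.2877 pm

Apply Compton shift twice:

First scattering at θ₁ = 22°:
Δλ₁ = λ_C(1 - cos(22°))
Δλ₁ = 2.4263 × 0.0728
Δλ₁ = 0.1767 pm

After first scattering:
λ₁ = 78.6 + 0.1767 = 78.7767 pm

Second scattering at θ₂ = 92°:
Δλ₂ = λ_C(1 - cos(92°))
Δλ₂ = 2.4263 × 1.0349
Δλ₂ = 2.5110 pm

Final wavelength:
λ₂ = 78.7767 + 2.5110 = 81.2877 pm

Total shift: Δλ_total = 0.1767 + 2.5110 = 2.6877 pm

(Intermediate values are shown rounded; full precision is carried through to the final answer.)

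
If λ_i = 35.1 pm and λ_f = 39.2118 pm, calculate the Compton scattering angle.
134.00°

First find the wavelength shift:
Δλ = λ' - λ = 39.2118 - 35.1 = 4.1118 pm

Using Δλ = λ_C(1 - cos θ), with λ_C = h/(m_e·c) ≈ 2.42631024 pm:
cos θ = 1 - Δλ/λ_C
cos θ = 1 - 4.1118/2.42631024
cos θ = -0.694672

θ = arccos(-0.694672)
θ = 134.00°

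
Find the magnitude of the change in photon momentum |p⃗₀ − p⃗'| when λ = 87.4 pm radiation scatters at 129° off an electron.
1.3390e-23 kg·m/s

Photon momentum magnitude is p = h/λ.

Initial momentum:
p₀ = h/λ = 6.6261e-34/8.7400e-11 = 7.5813e-24 kg·m/s

After scattering:
λ' = λ + Δλ = 87.4 + 3.9532 = 91.3532 pm
p' = h/λ' = 6.6261e-34/9.1353e-11 = 7.2532e-24 kg·m/s

Momentum is a vector; the scattered photon's direction makes angle θ = 129° with the incident direction. The magnitude of the vector change Δp⃗ = p⃗₀ − p⃗' is found from the law of cosines:
|Δp⃗|² = p₀² + p'² − 2p₀p'cos θ
|Δp⃗|² = (7.5813e-24)² + (7.2532e-24)² − 2·7.5813e-24·7.2532e-24·cos(129°)
|Δp⃗| = 1.3390e-23 kg·m/s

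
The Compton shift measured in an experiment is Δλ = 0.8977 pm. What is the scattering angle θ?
50.95°

From the Compton formula Δλ = λ_C(1 - cos θ), we can solve for θ:

cos θ = 1 - Δλ/λ_C

Given:
- Δλ = 0.8977 pm
- λ_C = h/(m_e·c) ≈ 2.42631024 pm

cos θ = 1 - 0.8977/2.42631024
cos θ = 1 - 0.369986
cos θ = 0.630014

θ = arccos(0.630014)
θ = 50.95°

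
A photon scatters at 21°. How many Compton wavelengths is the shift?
0.0664 λ_C

The Compton shift formula is:
Δλ = λ_C(1 - cos θ)

Dividing both sides by λ_C:
Δλ/λ_C = 1 - cos θ

For θ = 21°:
Δλ/λ_C = 1 - cos(21°)
Δλ/λ_C = 1 - 0.9336
Δλ/λ_C = 0.0664

This means the shift is 0.0664 × λ_C = 0.1612 pm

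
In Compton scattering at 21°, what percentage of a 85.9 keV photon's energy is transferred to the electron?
0.0110 (or 1.10%)

Calculate initial and final photon energies:

Initial: E₀ = 85.9 keV → λ₀ = 14.4336 pm
Compton shift: Δλ = 0.1612 pm
Final wavelength: λ' = 14.5947 pm
Final energy: E' = 84.9515 keV

Fractional energy loss:
(E₀ - E')/E₀ = (85.9000 - 84.9515)/85.9000
= 0.9485/85.9000
= 0.0110
= 1.10%

(Intermediate values are shown rounded; full precision is carried through to the final answer.)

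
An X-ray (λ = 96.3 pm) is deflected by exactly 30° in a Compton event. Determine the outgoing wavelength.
96.6251 pm

Using the Compton formula: λ' = λ + λ_C(1 − cos θ)

For θ = 30°, cos θ = √3/2 (exact) ≈ 0.8660, so:
1 − cos 30° = 1 − (√3/2) ≈ 0.1340

Δλ = λ_C × 0.1340 = 2.4263 × 0.1340 = 0.3251 pm

λ' = 96.3 + 0.3251 = 96.6251 pm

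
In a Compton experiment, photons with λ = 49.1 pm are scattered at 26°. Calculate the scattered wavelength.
49.3456 pm

Using the Compton scattering formula:
λ' = λ + Δλ = λ + λ_C(1 - cos θ)

Given:
- Initial wavelength λ = 49.1 pm
- Scattering angle θ = 26°
- Compton wavelength λ_C ≈ 2.4263 pm

Calculate the shift:
Δλ = 2.4263 × (1 - cos(26°))
Δλ = 2.4263 × 0.1012
Δλ = 0.2456 pm

Final wavelength:
λ' = 49.1 + 0.2456 = 49.3456 pm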